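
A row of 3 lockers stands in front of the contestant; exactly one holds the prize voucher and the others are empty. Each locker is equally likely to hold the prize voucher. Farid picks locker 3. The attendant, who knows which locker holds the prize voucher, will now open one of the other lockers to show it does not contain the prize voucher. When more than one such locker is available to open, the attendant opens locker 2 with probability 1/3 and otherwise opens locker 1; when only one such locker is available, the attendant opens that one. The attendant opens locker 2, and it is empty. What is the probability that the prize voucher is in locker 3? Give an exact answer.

Condition on the true location of the prize voucher.
If it is in locker 1 (prior 1/3): only locker 2 is available, probability 1; weight (1/3)·1 = 1/3.
If it is in locker 2 (prior 1/3): the attendant opened locker 2, so this case is ruled out; weight (1/3)·0 = 0.
If it is in locker 3 (prior 1/3): locker 2 is available, opened with probability 1/3; weight (1/3)·(1/3) = 1/9.
The weights sum to 4/9.
So P(the prize voucher in locker 3 | the attendant opened locker 2) = (1/9) / (4/9) = 1/4.

1/4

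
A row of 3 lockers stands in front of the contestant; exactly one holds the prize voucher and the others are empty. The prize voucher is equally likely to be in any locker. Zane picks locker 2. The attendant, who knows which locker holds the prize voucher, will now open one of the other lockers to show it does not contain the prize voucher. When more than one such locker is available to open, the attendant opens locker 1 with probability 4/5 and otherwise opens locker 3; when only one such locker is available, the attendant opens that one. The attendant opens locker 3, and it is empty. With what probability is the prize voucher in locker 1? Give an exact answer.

Condition on the true location of the prize voucher.
If it is in locker 1 (prior 1/3): only locker 3 is available, probability 1; weight (1/3)·1 = 1/3.
If it is in locker 2 (prior 1/3): locker 1 is available but not opened, probability 1/5; weight (1/3)·(1/5) = 1/15.
If it is in locker 3 (prior 1/3): the attendant opened locker 3, so this case is ruled out; weight (1/3)·0 = 0.
The weights sum to 2/5.
So P(the prize voucher in locker 1 | the attendant opened locker 3) = (1/3) / (2/5) = 5/6.

5/6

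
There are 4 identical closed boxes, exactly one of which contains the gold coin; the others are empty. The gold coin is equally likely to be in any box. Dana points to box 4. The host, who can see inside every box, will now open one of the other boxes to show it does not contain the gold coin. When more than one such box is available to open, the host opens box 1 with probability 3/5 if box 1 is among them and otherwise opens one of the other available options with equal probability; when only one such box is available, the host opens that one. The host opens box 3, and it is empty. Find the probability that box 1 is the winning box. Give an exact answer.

Consider each possible location of the gold coin in turn.
If it is in box 1 (prior 1/4): box 1 holds the prize so is unavailable; the host chooses uniformly among the 2 others, probability 1/2; weight (1/4)·(1/2) = 1/8.
If it is in box 2 (prior 1/4): box 1 is available but not opened, probability 2/5; weight (1/4)·(2/5) = 1/10.
If it is in box 3 (prior 1/4): the host opened box 3, so this case is ruled out; weight (1/4)·0 = 0.
If it is in box 4 (prior 1/4): box 1 is available but not opened; box 3 gets probability (1 − 3/5)/2 = 1/5; weight (1/4)·(1/5) = 1/20.
The weights sum to 11/40.
So P(the gold coin in box 1 | the host opened box 3) = (1/8) / (11/40) = 5/11.

5/11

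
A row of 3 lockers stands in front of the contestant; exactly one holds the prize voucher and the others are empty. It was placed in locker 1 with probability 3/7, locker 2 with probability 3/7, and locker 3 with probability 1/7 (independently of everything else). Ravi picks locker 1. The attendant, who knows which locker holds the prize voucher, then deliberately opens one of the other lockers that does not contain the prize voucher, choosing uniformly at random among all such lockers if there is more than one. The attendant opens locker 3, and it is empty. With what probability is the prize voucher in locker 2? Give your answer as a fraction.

2/3

Consider each possible location of the prize voucher in turn.
If it is in locker 1 (prior 3/7): the attendant has 2 equally likely choices, so probability 1/2; weight (3/7)·(1/2) = 3/14.
If it is in locker 2 (prior 3/7): the attendant has no choice, probability 1; weight (3/7)·1 = 3/7.
If it is in locker 3 (prior 1/7): the attendant opened locker 3, so this case is ruled out; weight (1/7)·0 = 0.
The weights sum to 9/14.
So P(the prize voucher in locker 2 | the attendant opened locker 3) = (3/7) / (9/14) = 2/3.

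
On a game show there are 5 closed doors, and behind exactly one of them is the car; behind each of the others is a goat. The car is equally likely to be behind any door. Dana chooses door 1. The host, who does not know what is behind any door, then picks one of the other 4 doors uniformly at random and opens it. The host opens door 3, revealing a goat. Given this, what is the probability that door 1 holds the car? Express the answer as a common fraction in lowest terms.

1/4

Condition on the true location of the car.
If it is behind any of doors 1, 2, 4, and 5 (prior 1/5 each): the host picks door 3 with probability 1/4 regardless, and it is not the prize; weight (1/5)·(1/4) = 1/20 each.
If it is behind door 3 (prior 1/5): the host opened door 3, so this case is ruled out; weight (1/5)·0 = 0.
The weights sum to 1/5.
So P(the car behind door 1 | the host opened door 3) = (1/20) / (1/5) = 1/4.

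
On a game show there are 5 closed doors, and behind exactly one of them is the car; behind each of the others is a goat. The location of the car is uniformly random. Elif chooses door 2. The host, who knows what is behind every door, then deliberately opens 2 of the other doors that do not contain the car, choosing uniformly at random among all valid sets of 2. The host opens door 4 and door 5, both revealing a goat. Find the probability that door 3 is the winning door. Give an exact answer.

2/5

Condition on the true location of the car.
If it is behind either of doors 1 and 3 (prior 1/5 each): the host has 3 equally likely choices, so probability 1/3; weight (1/5)·(1/3) = 1/15 each.
If it is behind door 2 (prior 1/5): the host has 6 equally likely choices, so probability 1/6; weight (1/5)·(1/6) = 1/30.
If it is behind either of doors 4 and 5 (prior 1/5 each): that door was opened and seen not to hold the prize — ruled out; weight (1/5)·0 = 0 each.
The weights sum to 1/6.
So P(the car behind door 3 | the host opened door 4 and door 5) = (1/15) / (1/6) = 2/5.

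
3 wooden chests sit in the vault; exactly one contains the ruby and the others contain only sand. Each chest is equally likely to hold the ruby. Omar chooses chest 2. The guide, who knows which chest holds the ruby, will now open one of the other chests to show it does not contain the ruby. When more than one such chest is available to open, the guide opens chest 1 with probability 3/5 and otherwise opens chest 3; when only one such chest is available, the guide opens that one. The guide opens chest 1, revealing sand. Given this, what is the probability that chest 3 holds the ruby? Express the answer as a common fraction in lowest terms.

5/8

Consider each possible location of the ruby in turn.
If it is in chest 1 (prior 1/3): the guide opened chest 1, so this case is ruled out; weight (1/3)·0 = 0.
If it is in chest 2 (prior 1/3): chest 1 is available, opened with probability 3/5; weight (1/3)·(3/5) = 1/5.
If it is in chest 3 (prior 1/3): only chest 1 is available, probability 1; weight (1/3)·1 = 1/3.
The weights sum to 8/15.
So P(the ruby in chest 3 | the guide opened chest 1) = (1/3) / (8/15) = 5/8.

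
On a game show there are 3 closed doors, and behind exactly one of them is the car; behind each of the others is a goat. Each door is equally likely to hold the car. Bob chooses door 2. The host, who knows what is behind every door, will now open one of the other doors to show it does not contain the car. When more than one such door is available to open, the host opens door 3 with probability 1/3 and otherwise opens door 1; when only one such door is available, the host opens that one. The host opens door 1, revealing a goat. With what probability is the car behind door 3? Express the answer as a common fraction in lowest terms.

Consider each possible location of the car in turn.
If it is behind door 1 (prior 1/3): the host opened door 1, so this case is ruled out; weight (1/3)·0 = 0.
If it is behind door 2 (prior 1/3): door 3 is available but not opened, probability 2/3; weight (1/3)·(2/3) = 2/9.
If it is behind door 3 (prior 1/3): only door 1 is available, probability 1; weight (1/3)·1 = 1/3.
The weights sum to 5/9.
So P(the car behind door 3 | the host opened door 1) = (1/3) / (5/9) = 3/5.

3/5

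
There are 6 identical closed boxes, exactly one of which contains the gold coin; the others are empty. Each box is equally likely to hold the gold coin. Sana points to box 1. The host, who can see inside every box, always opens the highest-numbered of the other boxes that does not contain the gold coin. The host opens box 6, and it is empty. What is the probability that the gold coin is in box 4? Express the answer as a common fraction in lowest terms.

1/5

Condition on the true location of the gold coin.
If it is in any of boxes 1, 2, 3, 4, and 5 (prior 1/6 each): box 6 is the highest-numbered option available, probability 1; weight (1/6)·1 = 1/6 each.
If it is in box 6 (prior 1/6): the host opened box 6, so this case is ruled out; weight (1/6)·0 = 0.
The weights sum to 5/6.
So P(the gold coin in box 4 | the host opened box 6) = (1/6) / (5/6) = 1/5.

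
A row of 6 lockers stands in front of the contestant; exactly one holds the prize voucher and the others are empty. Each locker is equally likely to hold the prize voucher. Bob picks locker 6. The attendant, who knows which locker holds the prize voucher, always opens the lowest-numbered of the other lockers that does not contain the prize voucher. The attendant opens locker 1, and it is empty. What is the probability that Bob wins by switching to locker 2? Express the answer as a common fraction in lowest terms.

1/5

Condition on the true location of the prize voucher.
If it is in locker 1 (prior 1/6): the attendant opened locker 1, so this case is ruled out; weight (1/6)·0 = 0.
If it is in any of lockers 2, 3, 4, 5, and 6 (prior 1/6 each): locker 1 is the lowest-numbered option available, probability 1; weight (1/6)·1 = 1/6 each.
The weights sum to 5/6.
So P(the prize voucher in locker 2 | the attendant opened locker 1) = (1/6) / (5/6) = 1/5.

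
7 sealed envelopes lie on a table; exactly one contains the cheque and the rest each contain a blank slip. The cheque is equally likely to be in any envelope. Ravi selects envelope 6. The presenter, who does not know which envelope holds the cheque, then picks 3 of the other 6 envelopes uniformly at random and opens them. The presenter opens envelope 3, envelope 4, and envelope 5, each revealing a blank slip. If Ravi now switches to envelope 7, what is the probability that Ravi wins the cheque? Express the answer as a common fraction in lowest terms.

Consider each possible location of the cheque in turn.
If it is in any of envelopes 1, 2, 6, and 7 (prior 1/7 each): the presenter picks exactly this set with probability 1/20 regardless, and none is the prize; weight (1/7)·(1/20) = 1/140 each.
If it is in any of envelopes 3, 4, and 5 (prior 1/7 each): that envelope was opened and seen not to hold the prize — ruled out; weight (1/7)·0 = 0 each.
The weights sum to 1/35.
So P(the cheque in envelope 7 | the presenter opened envelope 3, envelope 4, and envelope 5) = (1/140) / (1/35) = 1/4.

1/4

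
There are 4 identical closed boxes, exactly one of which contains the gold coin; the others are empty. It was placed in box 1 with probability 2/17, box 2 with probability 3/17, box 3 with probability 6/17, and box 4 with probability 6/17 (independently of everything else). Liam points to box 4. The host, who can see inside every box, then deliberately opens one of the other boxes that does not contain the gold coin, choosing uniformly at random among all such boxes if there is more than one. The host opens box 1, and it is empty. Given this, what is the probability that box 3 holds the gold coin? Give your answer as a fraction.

Consider each possible location of the gold coin in turn.
If it is in box 1 (prior 2/17): the host opened box 1, so this case is ruled out; weight (2/17)·0 = 0.
If it is in box 2 (prior 3/17): the host has 2 equally likely choices, so probability 1/2; weight (3/17)·(1/2) = 3/34.
If it is in box 3 (prior 6/17): the host has 2 equally likely choices, so probability 1/2; weight (6/17)·(1/2) = 3/17.
If it is in box 4 (prior 6/17): the host has 3 equally likely choices, so probability 1/3; weight (6/17)·(1/3) = 2/17.
The weights sum to 13/34.
So P(the gold coin in box 3 | the host opened box 1) = (3/17) / (13/34) = 6/13.

6/13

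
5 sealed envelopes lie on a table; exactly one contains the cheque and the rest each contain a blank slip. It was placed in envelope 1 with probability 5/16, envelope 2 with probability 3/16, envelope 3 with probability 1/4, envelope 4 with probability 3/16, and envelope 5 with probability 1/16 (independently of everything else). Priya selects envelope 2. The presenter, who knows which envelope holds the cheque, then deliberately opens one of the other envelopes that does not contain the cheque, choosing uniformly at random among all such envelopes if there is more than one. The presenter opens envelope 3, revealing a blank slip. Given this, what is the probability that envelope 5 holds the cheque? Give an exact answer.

Apply Bayes' rule, conditioning on where the cheque actually is.
If it is in envelope 1 (prior 5/16): the presenter has 3 equally likely choices, so probability 1/3; weight (5/16)·(1/3) = 5/48.
If it is in envelope 2 (prior 3/16): the presenter has 4 equally likely choices, so probability 1/4; weight (3/16)·(1/4) = 3/64.
If it is in envelope 3 (prior 1/4): the presenter opened envelope 3, so this case is ruled out; weight (1/4)·0 = 0.
If it is in envelope 4 (prior 3/16): the presenter has 3 equally likely choices, so probability 1/3; weight (3/16)·(1/3) = 1/16.
If it is in envelope 5 (prior 1/16): the presenter has 3 equally likely choices, so probability 1/3; weight (1/16)·(1/3) = 1/48.
The weights sum to 15/64.
So P(the cheque in envelope 5 | the presenter opened envelope 3) = (1/48) / (15/64) = 4/45.

4/45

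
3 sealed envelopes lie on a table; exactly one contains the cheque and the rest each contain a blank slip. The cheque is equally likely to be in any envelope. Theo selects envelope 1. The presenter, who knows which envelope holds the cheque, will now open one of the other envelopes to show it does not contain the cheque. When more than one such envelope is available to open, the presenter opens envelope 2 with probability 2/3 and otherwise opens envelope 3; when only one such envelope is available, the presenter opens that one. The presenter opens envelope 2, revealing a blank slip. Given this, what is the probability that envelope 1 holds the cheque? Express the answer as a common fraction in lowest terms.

Apply Bayes' rule, conditioning on where the cheque actually is.
If it is in envelope 1 (prior 1/3): envelope 2 is available, opened with probability 2/3; weight (1/3)·(2/3) = 2/9.
If it is in envelope 2 (prior 1/3): the presenter opened envelope 2, so this case is ruled out; weight (1/3)·0 = 0.
If it is in envelope 3 (prior 1/3): only envelope 2 is available, probability 1; weight (1/3)·1 = 1/3.
The weights sum to 5/9.
So P(the cheque in envelope 1 | the presenter opened envelope 2) = (2/9) / (5/9) = 2/5.

2/5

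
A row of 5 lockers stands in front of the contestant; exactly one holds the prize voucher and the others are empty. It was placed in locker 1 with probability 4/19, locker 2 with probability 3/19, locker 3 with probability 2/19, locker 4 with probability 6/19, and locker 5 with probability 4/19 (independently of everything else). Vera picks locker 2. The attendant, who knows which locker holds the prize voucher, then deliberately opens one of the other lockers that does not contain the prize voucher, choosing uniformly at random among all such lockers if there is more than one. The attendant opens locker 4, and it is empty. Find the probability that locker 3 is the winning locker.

Consider each possible location of the prize voucher in turn.
If it is in either of lockers 1 and 5 (prior 4/19 each): the attendant has 3 equally likely choices, so probability 1/3; weight (4/19)·(1/3) = 4/57 each.
If it is in locker 2 (prior 3/19): the attendant has 4 equally likely choices, so probability 1/4; weight (3/19)·(1/4) = 3/76.
If it is in locker 3 (prior 2/19): the attendant has 3 equally likely choices, so probability 1/3; weight (2/19)·(1/3) = 2/57.
If it is in locker 4 (prior 6/19): the attendant opened locker 4, so this case is ruled out; weight (6/19)·0 = 0.
The weights sum to 49/228.
So P(the prize voucher in locker 3 | the attendant opened locker 4) = (2/57) / (49/228) = 8/49.

8/49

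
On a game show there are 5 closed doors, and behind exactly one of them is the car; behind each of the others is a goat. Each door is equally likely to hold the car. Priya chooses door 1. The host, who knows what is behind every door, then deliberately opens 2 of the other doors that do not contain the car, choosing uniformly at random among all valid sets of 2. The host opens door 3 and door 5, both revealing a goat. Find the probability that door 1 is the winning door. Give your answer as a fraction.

1/5

Apply Bayes' rule, conditioning on where the car actually is.
If it is behind door 1 (prior 1/5): the host has 6 equally likely choices, so probability 1/6; weight (1/5)·(1/6) = 1/30.
If it is behind either of doors 2 and 4 (prior 1/5 each): the host has 3 equally likely choices, so probability 1/3; weight (1/5)·(1/3) = 1/15 each.
If it is behind either of doors 3 and 5 (prior 1/5 each): that door was opened and seen not to hold the prize — ruled out; weight (1/5)·0 = 0 each.
The weights sum to 1/6.
So P(the car behind door 1 | the host opened door 3 and door 5) = (1/30) / (1/6) = 1/5.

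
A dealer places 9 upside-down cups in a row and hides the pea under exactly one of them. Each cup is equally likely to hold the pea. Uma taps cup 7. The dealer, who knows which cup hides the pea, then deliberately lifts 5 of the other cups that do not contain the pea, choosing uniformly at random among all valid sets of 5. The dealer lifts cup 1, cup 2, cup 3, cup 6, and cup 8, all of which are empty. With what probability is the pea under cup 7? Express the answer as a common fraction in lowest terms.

Condition on the true location of the pea.
If it is under any of cups 1, 2, 3, 6, and 8 (prior 1/9 each): that cup was opened and seen not to hold the prize — ruled out; weight (1/9)·0 = 0 each.
If it is under any of cups 4, 5, and 9 (prior 1/9 each): the dealer has 21 equally likely choices, so probability 1/21; weight (1/9)·(1/21) = 1/189 each.
If it is under cup 7 (prior 1/9): the dealer has 56 equally likely choices, so probability 1/56; weight (1/9)·(1/56) = 1/504.
The weights sum to 1/56.
So P(the pea under cup 7 | the dealer opened cup 1, cup 2, cup 3, cup 6, and cup 8) = (1/504) / (1/56) = 1/9.

1/9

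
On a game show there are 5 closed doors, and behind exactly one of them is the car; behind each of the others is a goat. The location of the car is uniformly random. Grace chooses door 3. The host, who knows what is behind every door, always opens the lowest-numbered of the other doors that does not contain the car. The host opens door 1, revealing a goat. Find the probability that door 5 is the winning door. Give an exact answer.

1/4

Apply Bayes' rule, conditioning on where the car actually is.
If it is behind door 1 (prior 1/5): the host opened door 1, so this case is ruled out; weight (1/5)·0 = 0.
If it is behind any of doors 2, 3, 4, and 5 (prior 1/5 each): door 1 is the lowest-numbered option available, probability 1; weight (1/5)·1 = 1/5 each.
The weights sum to 4/5.
So P(the car behind door 5 | the host opened door 1) = (1/5) / (4/5) = 1/4.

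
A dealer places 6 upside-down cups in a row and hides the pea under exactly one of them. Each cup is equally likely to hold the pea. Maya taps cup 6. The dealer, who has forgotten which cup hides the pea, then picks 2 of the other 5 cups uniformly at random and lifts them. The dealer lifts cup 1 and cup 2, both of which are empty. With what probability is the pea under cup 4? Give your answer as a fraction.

1/4

Condition on the true location of the pea.
If it is under either of cups 1 and 2 (prior 1/6 each): that cup was opened and seen not to hold the prize — ruled out; weight (1/6)·0 = 0 each.
If it is under any of cups 3, 4, 5, and 6 (prior 1/6 each): the dealer picks exactly this set with probability 1/10 regardless, and none is the prize; weight (1/6)·(1/10) = 1/60 each.
The weights sum to 1/15.
So P(the pea under cup 4 | the dealer opened cup 1 and cup 2) = (1/60) / (1/15) = 1/4.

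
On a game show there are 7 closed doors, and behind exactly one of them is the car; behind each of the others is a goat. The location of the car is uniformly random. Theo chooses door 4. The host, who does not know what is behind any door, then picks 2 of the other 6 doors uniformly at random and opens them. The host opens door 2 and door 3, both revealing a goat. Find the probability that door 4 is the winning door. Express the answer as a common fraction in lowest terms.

1/5

Because the host chose which doors to open without knowing where the car is, the choice is independent of the prize location. Learning that none of the 2 opened doors holds the car simply rules out those 2 locations and leaves the remaining 5 doors still equally likely by symmetry.
So P(the car behind door 4) = 1/5.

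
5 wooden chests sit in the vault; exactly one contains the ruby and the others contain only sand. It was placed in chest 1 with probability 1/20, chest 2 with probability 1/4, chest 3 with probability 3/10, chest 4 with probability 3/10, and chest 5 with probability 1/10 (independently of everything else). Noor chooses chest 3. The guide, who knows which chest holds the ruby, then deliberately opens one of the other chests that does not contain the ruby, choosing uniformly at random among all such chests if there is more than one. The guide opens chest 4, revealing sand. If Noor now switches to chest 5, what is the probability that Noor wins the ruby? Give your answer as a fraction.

4/25

Consider each possible location of the ruby in turn.
If it is in chest 1 (prior 1/20): the guide has 3 equally likely choices, so probability 1/3; weight (1/20)·(1/3) = 1/60.
If it is in chest 2 (prior 1/4): the guide has 3 equally likely choices, so probability 1/3; weight (1/4)·(1/3) = 1/12.
If it is in chest 3 (prior 3/10): the guide has 4 equally likely choices, so probability 1/4; weight (3/10)·(1/4) = 3/40.
If it is in chest 4 (prior 3/10): the guide opened chest 4, so this case is ruled out; weight (3/10)·0 = 0.
If it is in chest 5 (prior 1/10): the guide has 3 equally likely choices, so probability 1/3; weight (1/10)·(1/3) = 1/30.
The weights sum to 5/24.
So P(the ruby in chest 5 | the guide opened chest 4) = (1/30) / (5/24) = 4/25.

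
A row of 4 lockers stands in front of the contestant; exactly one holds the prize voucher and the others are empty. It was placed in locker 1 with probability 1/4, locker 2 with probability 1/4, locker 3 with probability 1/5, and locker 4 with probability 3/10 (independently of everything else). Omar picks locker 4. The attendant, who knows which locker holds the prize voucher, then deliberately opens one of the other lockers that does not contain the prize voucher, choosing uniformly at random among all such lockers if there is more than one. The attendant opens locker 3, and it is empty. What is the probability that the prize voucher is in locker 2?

5/14

Consider each possible location of the prize voucher in turn.
If it is in either of lockers 1 and 2 (prior 1/4 each): the attendant has 2 equally likely choices, so probability 1/2; weight (1/4)·(1/2) = 1/8 each.
If it is in locker 3 (prior 1/5): the attendant opened locker 3, so this case is ruled out; weight (1/5)·0 = 0.
If it is in locker 4 (prior 3/10): the attendant has 3 equally likely choices, so probability 1/3; weight (3/10)·(1/3) = 1/10.
The weights sum to 7/20.
So P(the prize voucher in locker 2 | the attendant opened locker 3) = (1/8) / (7/20) = 5/14.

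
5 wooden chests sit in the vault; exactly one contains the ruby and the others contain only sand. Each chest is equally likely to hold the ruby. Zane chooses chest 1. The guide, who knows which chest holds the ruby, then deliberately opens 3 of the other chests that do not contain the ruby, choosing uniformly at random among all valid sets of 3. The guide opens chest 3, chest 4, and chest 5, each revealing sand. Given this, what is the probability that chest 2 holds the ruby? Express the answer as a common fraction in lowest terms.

4/5

Condition on the true location of the ruby.
If it is in chest 1 (prior 1/5): the guide has 4 equally likely choices, so probability 1/4; weight (1/5)·(1/4) = 1/20.
If it is in chest 2 (prior 1/5): the guide has no choice, probability 1; weight (1/5)·1 = 1/5.
If it is in any of chests 3, 4, and 5 (prior 1/5 each): that chest was opened and seen not to hold the prize — ruled out; weight (1/5)·0 = 0 each.
The weights sum to 1/4.
So P(the ruby in chest 2 | the guide opened chest 3, chest 4, and chest 5) = (1/5) / (1/4) = 4/5.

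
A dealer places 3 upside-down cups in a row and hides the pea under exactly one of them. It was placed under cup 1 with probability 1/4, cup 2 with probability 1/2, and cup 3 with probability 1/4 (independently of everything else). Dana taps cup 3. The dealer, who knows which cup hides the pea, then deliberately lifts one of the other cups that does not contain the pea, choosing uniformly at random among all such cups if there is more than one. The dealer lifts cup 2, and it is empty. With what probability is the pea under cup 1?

Condition on the true location of the pea.
If it is under cup 1 (prior 1/4): the dealer has no choice, probability 1; weight (1/4)·1 = 1/4.
If it is under cup 2 (prior 1/2): the dealer opened cup 2, so this case is ruled out; weight (1/2)·0 = 0.
If it is under cup 3 (prior 1/4): the dealer has 2 equally likely choices, so probability 1/2; weight (1/4)·(1/2) = 1/8.
The weights sum to 3/8.
So P(the pea under cup 1 | the dealer opened cup 2) = (1/4) / (3/8) = 2/3.

2/3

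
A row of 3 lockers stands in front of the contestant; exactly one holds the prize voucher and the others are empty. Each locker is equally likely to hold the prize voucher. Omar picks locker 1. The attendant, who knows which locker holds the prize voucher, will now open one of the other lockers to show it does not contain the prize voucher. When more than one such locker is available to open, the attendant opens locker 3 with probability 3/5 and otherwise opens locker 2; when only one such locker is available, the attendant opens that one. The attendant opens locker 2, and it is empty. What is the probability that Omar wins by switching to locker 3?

5/7

Apply Bayes' rule, conditioning on where the prize voucher actually is.
If it is in locker 1 (prior 1/3): locker 3 is available but not opened, probability 2/5; weight (1/3)·(2/5) = 2/15.
If it is in locker 2 (prior 1/3): the attendant opened locker 2, so this case is ruled out; weight (1/3)·0 = 0.
If it is in locker 3 (prior 1/3): only locker 2 is available, probability 1; weight (1/3)·1 = 1/3.
The weights sum to 7/15.
So P(the prize voucher in locker 3 | the attendant opened locker 2) = (1/3) / (7/15) = 5/7.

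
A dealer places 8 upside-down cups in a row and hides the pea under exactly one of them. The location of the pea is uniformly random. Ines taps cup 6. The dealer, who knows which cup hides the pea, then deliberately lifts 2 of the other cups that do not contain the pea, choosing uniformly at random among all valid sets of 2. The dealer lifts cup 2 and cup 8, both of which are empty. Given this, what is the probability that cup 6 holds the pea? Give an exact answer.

Condition on the true location of the pea.
If it is under any of cups 1, 3, 4, 5, and 7 (prior 1/8 each): the dealer has 15 equally likely choices, so probability 1/15; weight (1/8)·(1/15) = 1/120 each.
If it is under either of cups 2 and 8 (prior 1/8 each): that cup was opened and seen not to hold the prize — ruled out; weight (1/8)·0 = 0 each.
If it is under cup 6 (prior 1/8): the dealer has 21 equally likely choices, so probability 1/21; weight (1/8)·(1/21) = 1/168.
The weights sum to 1/21.
So P(the pea under cup 6 | the dealer opened cup 2 and cup 8) = (1/168) / (1/21) = 1/8.

1/8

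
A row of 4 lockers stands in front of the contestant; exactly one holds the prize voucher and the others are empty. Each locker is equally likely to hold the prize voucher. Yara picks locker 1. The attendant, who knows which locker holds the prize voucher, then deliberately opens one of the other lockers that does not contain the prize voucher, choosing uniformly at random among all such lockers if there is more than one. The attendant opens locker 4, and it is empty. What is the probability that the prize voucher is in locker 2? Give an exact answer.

Condition on the true location of the prize voucher.
If it is in locker 1 (prior 1/4): the attendant has 3 equally likely choices, so probability 1/3; weight (1/4)·(1/3) = 1/12.
If it is in either of lockers 2 and 3 (prior 1/4 each): the attendant has 2 equally likely choices, so probability 1/2; weight (1/4)·(1/2) = 1/8 each.
If it is in locker 4 (prior 1/4): the attendant opened locker 4, so this case is ruled out; weight (1/4)·0 = 0.
The weights sum to 1/3.
So P(the prize voucher in locker 2 | the attendant opened locker 4) = (1/8) / (1/3) = 3/8.

3/8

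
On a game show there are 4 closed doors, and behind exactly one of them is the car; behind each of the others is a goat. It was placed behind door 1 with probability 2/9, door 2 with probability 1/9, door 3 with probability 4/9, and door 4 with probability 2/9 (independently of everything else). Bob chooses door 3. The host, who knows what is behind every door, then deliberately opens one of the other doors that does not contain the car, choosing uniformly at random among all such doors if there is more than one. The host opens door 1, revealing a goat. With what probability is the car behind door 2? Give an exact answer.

3/17

Apply Bayes' rule, conditioning on where the car actually is.
If it is behind door 1 (prior 2/9): the host opened door 1, so this case is ruled out; weight (2/9)·0 = 0.
If it is behind door 2 (prior 1/9): the host has 2 equally likely choices, so probability 1/2; weight (1/9)·(1/2) = 1/18.
If it is behind door 3 (prior 4/9): the host has 3 equally likely choices, so probability 1/3; weight (4/9)·(1/3) = 4/27.
If it is behind door 4 (prior 2/9): the host has 2 equally likely choices, so probability 1/2; weight (2/9)·(1/2) = 1/9.
The weights sum to 17/54.
So P(the car behind door 2 | the host opened door 1) = (1/18) / (17/54) = 3/17.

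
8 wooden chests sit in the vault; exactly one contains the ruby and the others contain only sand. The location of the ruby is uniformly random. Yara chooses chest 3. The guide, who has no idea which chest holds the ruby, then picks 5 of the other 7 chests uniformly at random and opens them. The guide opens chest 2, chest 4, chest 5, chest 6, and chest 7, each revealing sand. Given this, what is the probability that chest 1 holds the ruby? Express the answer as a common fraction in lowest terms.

Because the guide chose which chests to open without knowing where the ruby is, the choice is independent of the prize location. Learning that none of the 5 opened chests holds the ruby simply rules out those 5 locations and leaves the remaining 3 chests still equally likely by symmetry.
So P(the ruby in chest 1) = 1/3.

1/3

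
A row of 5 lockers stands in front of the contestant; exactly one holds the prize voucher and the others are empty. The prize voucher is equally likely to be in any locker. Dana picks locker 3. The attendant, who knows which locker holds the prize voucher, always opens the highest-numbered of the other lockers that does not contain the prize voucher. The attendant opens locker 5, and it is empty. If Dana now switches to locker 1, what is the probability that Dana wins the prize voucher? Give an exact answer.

Apply Bayes' rule, conditioning on where the prize voucher actually is.
If it is in any of lockers 1, 2, 3, and 4 (prior 1/5 each): locker 5 is the highest-numbered option available, probability 1; weight (1/5)·1 = 1/5 each.
If it is in locker 5 (prior 1/5): the attendant opened locker 5, so this case is ruled out; weight (1/5)·0 = 0.
The weights sum to 4/5.
So P(the prize voucher in locker 1 | the attendant opened locker 5) = (1/5) / (4/5) = 1/4.

1/4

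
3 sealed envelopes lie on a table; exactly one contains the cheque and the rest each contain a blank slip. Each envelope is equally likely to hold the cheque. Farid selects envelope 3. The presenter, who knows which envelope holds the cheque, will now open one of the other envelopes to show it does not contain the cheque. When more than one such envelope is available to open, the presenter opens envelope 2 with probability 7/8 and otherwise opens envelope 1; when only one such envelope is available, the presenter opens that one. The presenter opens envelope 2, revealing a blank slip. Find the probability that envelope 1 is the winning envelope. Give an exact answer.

Consider each possible location of the cheque in turn.
If it is in envelope 1 (prior 1/3): only envelope 2 is available, probability 1; weight (1/3)·1 = 1/3.
If it is in envelope 2 (prior 1/3): the presenter opened envelope 2, so this case is ruled out; weight (1/3)·0 = 0.
If it is in envelope 3 (prior 1/3): envelope 2 is available, opened with probability 7/8; weight (1/3)·(7/8) = 7/24.
The weights sum to 5/8.
So P(the cheque in envelope 1 | the presenter opened envelope 2) = (1/3) / (5/8) = 8/15.

8/15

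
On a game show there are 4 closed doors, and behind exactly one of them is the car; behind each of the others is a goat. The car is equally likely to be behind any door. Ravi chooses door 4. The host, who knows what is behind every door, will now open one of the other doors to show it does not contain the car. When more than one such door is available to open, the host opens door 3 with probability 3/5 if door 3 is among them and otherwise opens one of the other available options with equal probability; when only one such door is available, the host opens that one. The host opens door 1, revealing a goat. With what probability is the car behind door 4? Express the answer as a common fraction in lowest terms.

2/11

Consider each possible location of the car in turn.
If it is behind door 1 (prior 1/4): the host opened door 1, so this case is ruled out; weight (1/4)·0 = 0.
If it is behind door 2 (prior 1/4): door 3 is available but not opened, probability 2/5; weight (1/4)·(2/5) = 1/10.
If it is behind door 3 (prior 1/4): door 3 holds the prize so is unavailable; the host chooses uniformly among the 2 others, probability 1/2; weight (1/4)·(1/2) = 1/8.
If it is behind door 4 (prior 1/4): door 3 is available but not opened; door 1 gets probability (1 − 3/5)/2 = 1/5; weight (1/4)·(1/5) = 1/20.
The weights sum to 11/40.
So P(the car behind door 4 | the host opened door 1) = (1/20) / (11/40) = 2/11.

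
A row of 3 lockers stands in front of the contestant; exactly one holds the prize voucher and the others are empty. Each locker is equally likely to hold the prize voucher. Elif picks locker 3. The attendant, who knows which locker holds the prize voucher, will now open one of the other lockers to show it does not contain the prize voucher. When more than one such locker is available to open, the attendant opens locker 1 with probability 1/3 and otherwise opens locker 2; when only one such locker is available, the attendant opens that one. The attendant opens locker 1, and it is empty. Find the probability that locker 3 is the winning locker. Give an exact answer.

1/4

Consider each possible location of the prize voucher in turn.
If it is in locker 1 (prior 1/3): the attendant opened locker 1, so this case is ruled out; weight (1/3)·0 = 0.
If it is in locker 2 (prior 1/3): only locker 1 is available, probability 1; weight (1/3)·1 = 1/3.
If it is in locker 3 (prior 1/3): locker 1 is available, opened with probability 1/3; weight (1/3)·(1/3) = 1/9.
The weights sum to 4/9.
So P(the prize voucher in locker 3 | the attendant opened locker 1) = (1/9) / (4/9) = 1/4.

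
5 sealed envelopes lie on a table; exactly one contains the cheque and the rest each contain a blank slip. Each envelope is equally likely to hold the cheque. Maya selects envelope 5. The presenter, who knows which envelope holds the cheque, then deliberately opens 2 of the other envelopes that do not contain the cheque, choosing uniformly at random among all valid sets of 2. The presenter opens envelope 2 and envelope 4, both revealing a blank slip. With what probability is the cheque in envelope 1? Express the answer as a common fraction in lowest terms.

2/5

Condition on the true location of the cheque.
If it is in either of envelopes 1 and 3 (prior 1/5 each): the presenter has 3 equally likely choices, so probability 1/3; weight (1/5)·(1/3) = 1/15 each.
If it is in either of envelopes 2 and 4 (prior 1/5 each): that envelope was opened and seen not to hold the prize — ruled out; weight (1/5)·0 = 0 each.
If it is in envelope 5 (prior 1/5): the presenter has 6 equally likely choices, so probability 1/6; weight (1/5)·(1/6) = 1/30.
The weights sum to 1/6.
So P(the cheque in envelope 1 | the presenter opened envelope 2 and envelope 4) = (1/15) / (1/6) = 2/5.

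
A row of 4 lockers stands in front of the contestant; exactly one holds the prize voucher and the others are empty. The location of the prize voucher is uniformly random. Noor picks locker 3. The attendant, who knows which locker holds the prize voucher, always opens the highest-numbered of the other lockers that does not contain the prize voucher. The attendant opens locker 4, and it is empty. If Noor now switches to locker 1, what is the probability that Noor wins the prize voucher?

1/3

Apply Bayes' rule, conditioning on where the prize voucher actually is.
If it is in any of lockers 1, 2, and 3 (prior 1/4 each): locker 4 is the highest-numbered option available, probability 1; weight (1/4)·1 = 1/4 each.
If it is in locker 4 (prior 1/4): the attendant opened locker 4, so this case is ruled out; weight (1/4)·0 = 0.
The weights sum to 3/4.
So P(the prize voucher in locker 1 | the attendant opened locker 4) = (1/4) / (3/4) = 1/3.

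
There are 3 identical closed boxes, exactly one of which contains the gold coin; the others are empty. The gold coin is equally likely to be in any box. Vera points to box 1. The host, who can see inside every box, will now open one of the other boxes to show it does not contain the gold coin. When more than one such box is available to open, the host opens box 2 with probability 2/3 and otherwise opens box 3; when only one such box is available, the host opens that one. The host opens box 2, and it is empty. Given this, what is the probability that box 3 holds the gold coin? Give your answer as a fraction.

Apply Bayes' rule, conditioning on where the gold coin actually is.
If it is in box 1 (prior 1/3): box 2 is available, opened with probability 2/3; weight (1/3)·(2/3) = 2/9.
If it is in box 2 (prior 1/3): the host opened box 2, so this case is ruled out; weight (1/3)·0 = 0.
If it is in box 3 (prior 1/3): only box 2 is available, probability 1; weight (1/3)·1 = 1/3.
The weights sum to 5/9.
So P(the gold coin in box 3 | the host opened box 2) = (1/3) / (5/9) = 3/5.

3/5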